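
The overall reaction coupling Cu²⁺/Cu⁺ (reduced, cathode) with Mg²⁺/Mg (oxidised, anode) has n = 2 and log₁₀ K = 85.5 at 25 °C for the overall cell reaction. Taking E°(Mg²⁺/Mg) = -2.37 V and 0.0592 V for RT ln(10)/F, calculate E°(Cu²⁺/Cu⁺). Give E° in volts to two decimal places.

+0.16 V

E°cell = (0.0592/n)·log K = (0.0592/2)(85.5) = +2.531 V.
Since Cu²⁺/Cu⁺ is the cathode and Mg²⁺/Mg the anode, E°cell = E°(Cu²⁺/Cu⁺) − E°(Mg²⁺/Mg).
So E°(Cu²⁺/Cu⁺) = E°cell + E°(Mg²⁺/Mg) = +2.531 + (-2.37) = +0.16 V.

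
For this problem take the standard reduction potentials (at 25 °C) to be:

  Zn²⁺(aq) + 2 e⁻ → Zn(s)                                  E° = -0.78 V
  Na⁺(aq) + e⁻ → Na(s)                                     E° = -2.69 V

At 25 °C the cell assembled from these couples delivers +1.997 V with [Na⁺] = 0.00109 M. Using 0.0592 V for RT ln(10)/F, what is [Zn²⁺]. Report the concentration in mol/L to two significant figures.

0.0010 M

Zn²⁺/Zn is the cathode, Na⁺/Na the anode: E°cell = +1.91 V, n = 2.
Overall reaction: Zn²⁺(aq) + 2 Na(s) → Zn(s) + 2 Na⁺(aq); Q = [Na⁺]^2/[Zn²⁺]^1.
From E = E° − (0.0592/n) log Q: log Q = (E° − E)·n/0.0592 = (+1.91 − (+1.997))·2/0.0592 = -2.9392.
So 1·log[Zn²⁺] = 2·log(0.00109) − log Q = -5.9251 − (-2.9392) = -2.9859; [Zn²⁺] = 10^(-2.9859) ≈ 0.0010 M.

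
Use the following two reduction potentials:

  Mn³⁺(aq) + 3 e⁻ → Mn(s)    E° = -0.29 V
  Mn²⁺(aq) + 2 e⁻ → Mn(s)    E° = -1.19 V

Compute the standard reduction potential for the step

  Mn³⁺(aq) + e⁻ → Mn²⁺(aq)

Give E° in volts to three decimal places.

Sequential free energies add, so n₃E°₃ = n₁E°₁ + n₂E°₂.
With n₃ = 3, and the known step contributing 2×(-1.19) V, the unknown satisfies 1·E° = 3×(-0.29) − 2×(-1.19) = +1.510.
E° = +1.510 / 1 = +1.510 V.

+1.510 V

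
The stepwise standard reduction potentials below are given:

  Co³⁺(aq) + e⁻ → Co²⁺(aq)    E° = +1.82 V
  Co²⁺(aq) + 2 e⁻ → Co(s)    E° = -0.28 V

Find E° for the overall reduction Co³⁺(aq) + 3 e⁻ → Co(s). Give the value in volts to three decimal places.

Since ΔG° = −nFE° is additive over sequential reductions, n₃E°₃ = n₁E°₁ + n₂E°₂.
E°₃ = (1×+1.82 + 2×-0.28) / 3 = (+1.260) / 3 = +0.420 V.

+0.420 V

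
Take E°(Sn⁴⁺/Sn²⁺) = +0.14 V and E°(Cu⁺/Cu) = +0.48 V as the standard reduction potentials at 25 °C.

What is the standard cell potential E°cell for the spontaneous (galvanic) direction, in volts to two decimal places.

The Cu⁺/Cu couple has the higher reduction potential, so it is the cathode; Sn⁴⁺/Sn²⁺ is oxidised at the anode.
E°cell = E°(cathode) − E°(anode) = (+0.48) − (+0.14) = +0.34 V.

+0.34 V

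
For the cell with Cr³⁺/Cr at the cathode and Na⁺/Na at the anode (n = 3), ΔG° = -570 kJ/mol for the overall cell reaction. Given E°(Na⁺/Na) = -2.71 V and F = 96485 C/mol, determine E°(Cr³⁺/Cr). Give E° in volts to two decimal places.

E°cell = −ΔG°/(nF) = −(-570×10³)/((3)(96485)) = +1.969 V.
Since Cr³⁺/Cr is the cathode and Na⁺/Na the anode, E°cell = E°(Cr³⁺/Cr) − E°(Na⁺/Na).
So E°(Cr³⁺/Cr) = E°cell + E°(Na⁺/Na) = +1.969 + (-2.71) = -0.74 V.

-0.74 V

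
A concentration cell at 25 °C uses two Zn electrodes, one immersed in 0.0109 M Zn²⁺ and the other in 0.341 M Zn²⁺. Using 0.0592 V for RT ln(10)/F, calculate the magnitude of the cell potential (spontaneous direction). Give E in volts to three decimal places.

+0.044 V

For a concentration cell E°cell = 0. The 0.341 M side is the cathode (reduction is favoured where [Zn²⁺] is higher).
With n = 2, E = −(0.0592/2) log([Zn²⁺]ₐₙ/[Zn²⁺]꜀ₐₜ) = −(0.0592/2) log(0.0109/0.341) = −(0.0592/2)(-1.495) = +0.044 V.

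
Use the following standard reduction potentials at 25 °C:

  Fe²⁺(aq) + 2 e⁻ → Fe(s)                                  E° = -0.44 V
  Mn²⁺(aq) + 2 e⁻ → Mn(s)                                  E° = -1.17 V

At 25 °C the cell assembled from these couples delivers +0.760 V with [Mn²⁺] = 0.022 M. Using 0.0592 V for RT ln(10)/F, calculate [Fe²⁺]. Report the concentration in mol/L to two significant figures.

0.23 M

Fe²⁺/Fe is the cathode, Mn²⁺/Mn the anode: E°cell = +0.73 V, n = 2.
Overall reaction: Fe²⁺(aq) + Mn(s) → Fe(s) + Mn²⁺(aq); Q = [Mn²⁺]^1/[Fe²⁺]^1.
From E = E° − (0.0592/n) log Q: log Q = (E° − E)·n/0.0592 = (+0.73 − (+0.760))·2/0.0592 = -1.0135.
So 1·log[Fe²⁺] = 1·log(0.022) − log Q = -1.6576 − (-1.0135) = -0.6441; [Fe²⁺] = 10^(-0.6441) ≈ 0.23 M.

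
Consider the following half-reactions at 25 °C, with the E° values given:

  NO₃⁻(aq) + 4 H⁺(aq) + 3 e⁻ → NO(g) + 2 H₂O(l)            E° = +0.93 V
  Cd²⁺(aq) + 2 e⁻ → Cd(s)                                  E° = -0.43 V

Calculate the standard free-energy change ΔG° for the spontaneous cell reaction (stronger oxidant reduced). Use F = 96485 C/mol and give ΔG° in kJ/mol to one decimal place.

NO₃⁻/NO (E° = +0.93 V) is the cathode; Cd²⁺/Cd (E° = -0.43 V) is the anode, so E°cell = +1.36 V.
Balancing electrons gives n = 6 (lcm of 3 and 2).
ΔG° = −nFE° = −(6)(96485)(+1.36) = -787,318 J = -787.3 kJ/mol.

-787.3 kJ/mol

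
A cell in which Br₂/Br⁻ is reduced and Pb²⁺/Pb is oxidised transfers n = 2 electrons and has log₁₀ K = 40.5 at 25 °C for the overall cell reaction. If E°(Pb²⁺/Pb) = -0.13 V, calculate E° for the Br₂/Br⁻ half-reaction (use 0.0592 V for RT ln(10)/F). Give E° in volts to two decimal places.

E°cell = (0.0592/n)·log K = (0.0592/2)(40.5) = +1.199 V.
Since Br₂/Br⁻ is the cathode and Pb²⁺/Pb the anode, E°cell = E°(Br₂/Br⁻) − E°(Pb²⁺/Pb).
So E°(Br₂/Br⁻) = E°cell + E°(Pb²⁺/Pb) = +1.199 + (-0.13) = +1.07 V.

+1.07 V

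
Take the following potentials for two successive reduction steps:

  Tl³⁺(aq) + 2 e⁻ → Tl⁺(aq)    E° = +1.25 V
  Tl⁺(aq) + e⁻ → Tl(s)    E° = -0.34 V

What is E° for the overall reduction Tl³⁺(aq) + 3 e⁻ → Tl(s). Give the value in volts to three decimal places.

+0.720 V

Standard free energies of sequential steps add: ΔG°₃ = ΔG°₁ + ΔG°₂, so n₃E°₃ = n₁E°₁ + n₂E°₂.
E°₃ = (2×+1.25 + 1×-0.34) / 3 = (+2.160) / 3 = +0.720 V.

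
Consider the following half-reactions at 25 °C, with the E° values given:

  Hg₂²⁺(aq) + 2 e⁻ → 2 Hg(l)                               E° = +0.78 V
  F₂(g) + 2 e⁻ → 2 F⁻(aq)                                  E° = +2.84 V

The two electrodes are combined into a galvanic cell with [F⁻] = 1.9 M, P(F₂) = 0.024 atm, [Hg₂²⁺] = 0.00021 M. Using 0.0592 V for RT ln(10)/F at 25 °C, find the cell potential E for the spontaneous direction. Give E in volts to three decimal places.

+2.104 V

F₂/F⁻ is the cathode (higher E°), Hg₂²⁺/Hg the anode: E°cell = +2.84 − (+0.78) = +2.06 V, n = 2.
Overall: F₂(g) + 2 Hg(l) → 2 F⁻(aq) + Hg₂²⁺(aq)
Q = [F⁻]^2·[Hg₂²⁺] / (P(F₂)); log Q = -1.500.
E = E° − (0.0592/n) log Q = +2.06 − (0.0592/2)(-1.500) = +2.104 V.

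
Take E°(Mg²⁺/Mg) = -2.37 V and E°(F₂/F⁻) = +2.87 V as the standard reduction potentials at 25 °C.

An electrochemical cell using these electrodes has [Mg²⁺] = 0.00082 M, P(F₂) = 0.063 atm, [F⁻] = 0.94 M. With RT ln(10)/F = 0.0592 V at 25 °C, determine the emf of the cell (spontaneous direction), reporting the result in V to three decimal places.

+5.297 V

F₂/F⁻ is the cathode (higher E°), Mg²⁺/Mg the anode: E°cell = +2.87 − (-2.37) = +5.24 V, n = 2.
Overall: F₂(g) + Mg(s) → 2 F⁻(aq) + Mg²⁺(aq)
Q = [F⁻]^2·[Mg²⁺] / (P(F₂)); log Q = -1.939.
E = E° − (0.0592/n) log Q = +5.24 − (0.0592/2)(-1.939) = +5.297 V.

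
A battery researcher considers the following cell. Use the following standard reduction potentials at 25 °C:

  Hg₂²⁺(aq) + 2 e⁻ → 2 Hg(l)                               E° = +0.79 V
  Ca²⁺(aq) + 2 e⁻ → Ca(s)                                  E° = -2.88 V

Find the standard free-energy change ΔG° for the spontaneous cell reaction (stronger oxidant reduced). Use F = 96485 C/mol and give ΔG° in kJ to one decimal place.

Hg₂²⁺/Hg (E° = +0.79 V) is the cathode; Ca²⁺/Ca (E° = -2.88 V) is the anode, so E°cell = +3.67 V.
Balancing electrons gives n = 2 (lcm of 2 and 2).
ΔG° = −nFE° = −(2)(96485)(+3.67) = -708,200 J = -708.2 kJ.

-708.2 kJ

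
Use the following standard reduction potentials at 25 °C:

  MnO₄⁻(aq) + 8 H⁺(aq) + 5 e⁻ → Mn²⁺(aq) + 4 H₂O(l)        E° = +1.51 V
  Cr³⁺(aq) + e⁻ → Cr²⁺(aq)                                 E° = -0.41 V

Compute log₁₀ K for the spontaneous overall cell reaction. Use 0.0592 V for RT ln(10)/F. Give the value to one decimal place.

Cathode: MnO₄⁻/Mn²⁺; anode: Cr³⁺/Cr²⁺. E°cell = +1.92 V, n = 5.
log K = nE°cell / 0.0592 = (5)(+1.92) / 0.0592 = 162.2.

162.2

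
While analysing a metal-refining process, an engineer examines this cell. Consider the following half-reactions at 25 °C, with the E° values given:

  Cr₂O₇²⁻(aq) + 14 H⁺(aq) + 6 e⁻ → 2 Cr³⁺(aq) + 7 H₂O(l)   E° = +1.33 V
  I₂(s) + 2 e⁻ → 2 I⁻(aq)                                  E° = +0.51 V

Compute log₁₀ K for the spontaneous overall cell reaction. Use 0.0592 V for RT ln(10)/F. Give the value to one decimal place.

Cathode: Cr₂O₇²⁻/Cr³⁺; anode: I₂/I⁻. E°cell = +0.82 V, n = 6.
log K = nE°cell / 0.0592 = (6)(+0.82) / 0.0592 = 83.1.

83.1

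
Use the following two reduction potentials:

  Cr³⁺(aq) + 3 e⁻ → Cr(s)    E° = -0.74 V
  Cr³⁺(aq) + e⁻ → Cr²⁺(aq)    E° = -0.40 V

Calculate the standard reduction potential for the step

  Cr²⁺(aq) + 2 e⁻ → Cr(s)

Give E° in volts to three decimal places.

-0.910 V

Sequential free energies add, so n₃E°₃ = n₁E°₁ + n₂E°₂.
With n₃ = 3, and the known step contributing 1×(-0.40) V, the unknown satisfies 2·E° = 3×(-0.74) − 1×(-0.40) = -1.820.
E° = -1.820 / 2 = -0.910 V.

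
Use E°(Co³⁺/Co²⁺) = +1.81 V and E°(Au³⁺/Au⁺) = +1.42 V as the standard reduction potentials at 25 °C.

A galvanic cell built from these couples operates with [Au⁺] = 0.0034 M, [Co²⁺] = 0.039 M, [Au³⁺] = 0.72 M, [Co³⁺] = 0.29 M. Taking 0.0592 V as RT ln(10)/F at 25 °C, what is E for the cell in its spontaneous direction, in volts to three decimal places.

Co³⁺/Co²⁺ is the cathode (higher E°), Au³⁺/Au⁺ the anode: E°cell = +1.81 − (+1.42) = +0.39 V, n = 2.
Overall: 2 Co³⁺(aq) + Au⁺(aq) → 2 Co²⁺(aq) + Au³⁺(aq)
Q = [Co²⁺]^2·[Au³⁺] / ([Co³⁺]^2·[Au⁺]); log Q = 0.583.
E = E° − (0.0592/n) log Q = +0.39 − (0.0592/2)(0.583) = +0.373 V.

+0.373 V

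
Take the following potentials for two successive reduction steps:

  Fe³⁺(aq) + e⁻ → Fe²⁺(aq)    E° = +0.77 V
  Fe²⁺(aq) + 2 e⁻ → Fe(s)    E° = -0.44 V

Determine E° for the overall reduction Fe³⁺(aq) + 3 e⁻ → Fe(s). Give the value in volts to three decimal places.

Standard free energies of sequential steps add: ΔG°₃ = ΔG°₁ + ΔG°₂, so n₃E°₃ = n₁E°₁ + n₂E°₂.
E°₃ = (1×+0.77 + 2×-0.44) / 3 = (-0.110) / 3 = -0.037 V.

-0.037 V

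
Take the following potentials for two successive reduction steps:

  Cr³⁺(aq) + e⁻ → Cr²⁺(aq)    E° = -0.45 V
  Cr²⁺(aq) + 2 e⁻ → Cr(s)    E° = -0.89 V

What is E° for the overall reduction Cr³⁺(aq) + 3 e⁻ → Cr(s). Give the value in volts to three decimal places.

-0.743 V

Since ΔG° = −nFE° is additive over sequential reductions, n₃E°₃ = n₁E°₁ + n₂E°₂.
E°₃ = (1×-0.45 + 2×-0.89) / 3 = (-2.230) / 3 = -0.743 V.
E° values themselves are not directly additive — weighting by electron count is essential.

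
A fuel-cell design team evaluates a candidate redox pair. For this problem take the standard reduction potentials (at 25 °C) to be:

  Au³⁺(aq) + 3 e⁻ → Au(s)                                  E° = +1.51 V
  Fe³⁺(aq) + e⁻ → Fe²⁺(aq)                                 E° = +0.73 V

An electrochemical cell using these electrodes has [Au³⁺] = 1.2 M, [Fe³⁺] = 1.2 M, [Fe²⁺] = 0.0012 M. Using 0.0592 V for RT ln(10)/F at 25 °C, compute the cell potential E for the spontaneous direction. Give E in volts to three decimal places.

+0.604 V

Au³⁺/Au is the cathode (higher E°), Fe³⁺/Fe²⁺ the anode: E°cell = +1.51 − (+0.73) = +0.78 V, n = 3.
Overall: Au³⁺(aq) + 3 Fe²⁺(aq) → Au(s) + 3 Fe³⁺(aq)
Q = [Fe³⁺]^3 / ([Au³⁺]·[Fe²⁺]^3); log Q = 8.921.
E = E° − (0.0592/n) log Q = +0.78 − (0.0592/3)(8.921) = +0.604 V.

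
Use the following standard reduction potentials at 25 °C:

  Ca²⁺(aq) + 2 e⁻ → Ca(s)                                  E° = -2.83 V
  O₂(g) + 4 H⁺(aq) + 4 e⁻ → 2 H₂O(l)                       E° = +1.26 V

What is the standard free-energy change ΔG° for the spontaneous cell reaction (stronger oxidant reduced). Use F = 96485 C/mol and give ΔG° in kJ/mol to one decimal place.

-1578.5 kJ/mol

O₂/H₂O (E° = +1.26 V) is the cathode; Ca²⁺/Ca (E° = -2.83 V) is the anode, so E°cell = +4.09 V.
Balancing electrons gives n = 4 (lcm of 4 and 2).
ΔG° = −nFE° = −(4)(96485)(+4.09) = -1,578,495 J = -1578.5 kJ/mol.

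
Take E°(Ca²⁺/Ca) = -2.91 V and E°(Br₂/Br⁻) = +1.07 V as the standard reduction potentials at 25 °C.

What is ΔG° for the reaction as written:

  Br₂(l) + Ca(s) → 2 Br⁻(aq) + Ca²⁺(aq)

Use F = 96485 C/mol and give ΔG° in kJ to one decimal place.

As written, Br₂/Br⁻ is reduced (cathode) and Ca²⁺/Ca is oxidised (anode), so E°cell = (+1.07) − (-2.91) = +3.98 V.
Balancing electrons gives n = 2.
ΔG° = −nFE° = −(2)(96485)(+3.98) = -768,021 J = -768.0 kJ.

-768.0 kJ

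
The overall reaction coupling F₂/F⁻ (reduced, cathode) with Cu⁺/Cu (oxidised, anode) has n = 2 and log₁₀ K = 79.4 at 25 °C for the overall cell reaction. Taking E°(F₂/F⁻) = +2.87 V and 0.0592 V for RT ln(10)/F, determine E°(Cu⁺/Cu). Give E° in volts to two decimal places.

E°cell = (0.0592/n)·log K = (0.0592/2)(79.4) = +2.350 V.
Since F₂/F⁻ is the cathode and Cu⁺/Cu the anode, E°cell = E°(F₂/F⁻) − E°(Cu⁺/Cu).
So E°(Cu⁺/Cu) = E°(F₂/F⁻) − E°cell = (+2.87) − (+2.350) = +0.52 V.

+0.52 V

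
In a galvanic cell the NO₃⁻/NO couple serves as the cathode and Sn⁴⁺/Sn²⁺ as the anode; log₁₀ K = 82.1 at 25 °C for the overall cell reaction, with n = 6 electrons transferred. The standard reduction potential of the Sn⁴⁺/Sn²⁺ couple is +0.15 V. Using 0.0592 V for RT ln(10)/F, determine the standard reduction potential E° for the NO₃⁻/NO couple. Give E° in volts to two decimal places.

+0.96 V

E°cell = (0.0592/n)·log K = (0.0592/6)(82.1) = +0.810 V.
Since NO₃⁻/NO is the cathode and Sn⁴⁺/Sn²⁺ the anode, E°cell = E°(NO₃⁻/NO) − E°(Sn⁴⁺/Sn²⁺).
So E°(NO₃⁻/NO) = E°cell + E°(Sn⁴⁺/Sn²⁺) = +0.810 + (+0.15) = +0.96 V.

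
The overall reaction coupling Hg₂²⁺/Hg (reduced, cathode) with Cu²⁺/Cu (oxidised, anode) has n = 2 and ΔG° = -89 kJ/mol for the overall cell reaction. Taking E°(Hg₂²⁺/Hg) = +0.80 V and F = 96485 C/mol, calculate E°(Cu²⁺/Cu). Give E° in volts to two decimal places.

+0.34 V

E°cell = −ΔG°/(nF) = −(-89×10³)/((2)(96485)) = +0.461 V.
Since Hg₂²⁺/Hg is the cathode and Cu²⁺/Cu the anode, E°cell = E°(Hg₂²⁺/Hg) − E°(Cu²⁺/Cu).
So E°(Cu²⁺/Cu) = E°(Hg₂²⁺/Hg) − E°cell = (+0.80) − (+0.461) = +0.34 V.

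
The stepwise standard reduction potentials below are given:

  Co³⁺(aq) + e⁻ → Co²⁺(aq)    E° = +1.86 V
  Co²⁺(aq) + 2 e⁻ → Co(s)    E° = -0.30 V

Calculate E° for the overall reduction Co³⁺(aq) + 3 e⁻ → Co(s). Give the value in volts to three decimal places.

+0.420 V

Adding the free-energy changes (−nFE°) of the two steps gives −n₃FE°₃ = −n₁FE°₁ − n₂FE°₂.
E°₃ = (1×+1.86 + 2×-0.30) / 3 = (+1.260) / 3 = +0.420 V.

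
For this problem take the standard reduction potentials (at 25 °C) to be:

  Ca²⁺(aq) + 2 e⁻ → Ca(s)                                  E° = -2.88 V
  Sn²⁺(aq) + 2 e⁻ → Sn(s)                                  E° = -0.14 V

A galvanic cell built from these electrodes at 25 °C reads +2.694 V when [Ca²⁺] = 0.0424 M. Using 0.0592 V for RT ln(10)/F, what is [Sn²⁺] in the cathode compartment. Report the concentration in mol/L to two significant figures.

0.0012 M

Sn²⁺/Sn is the cathode, Ca²⁺/Ca the anode: E°cell = +2.74 V, n = 2.
Overall reaction: Sn²⁺(aq) + Ca(s) → Sn(s) + Ca²⁺(aq); Q = [Ca²⁺]^1/[Sn²⁺]^1.
From E = E° − (0.0592/n) log Q: log Q = (E° − E)·n/0.0592 = (+2.74 − (+2.694))·2/0.0592 = 1.5541.
So 1·log[Sn²⁺] = 1·log(0.0424) − log Q = -1.3726 − (1.5541) = -2.9267; [Sn²⁺] = 10^(-2.9267) ≈ 0.0012 M.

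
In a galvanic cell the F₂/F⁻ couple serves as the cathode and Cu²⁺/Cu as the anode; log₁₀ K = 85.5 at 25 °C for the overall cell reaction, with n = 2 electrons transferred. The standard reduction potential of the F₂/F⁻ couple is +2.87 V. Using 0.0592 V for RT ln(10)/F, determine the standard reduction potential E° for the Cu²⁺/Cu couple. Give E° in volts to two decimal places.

+0.34 V

E°cell = (0.0592/n)·log K = (0.0592/2)(85.5) = +2.531 V.
Since F₂/F⁻ is the cathode and Cu²⁺/Cu the anode, E°cell = E°(F₂/F⁻) − E°(Cu²⁺/Cu).
So E°(Cu²⁺/Cu) = E°(F₂/F⁻) − E°cell = (+2.87) − (+2.531) = +0.34 V.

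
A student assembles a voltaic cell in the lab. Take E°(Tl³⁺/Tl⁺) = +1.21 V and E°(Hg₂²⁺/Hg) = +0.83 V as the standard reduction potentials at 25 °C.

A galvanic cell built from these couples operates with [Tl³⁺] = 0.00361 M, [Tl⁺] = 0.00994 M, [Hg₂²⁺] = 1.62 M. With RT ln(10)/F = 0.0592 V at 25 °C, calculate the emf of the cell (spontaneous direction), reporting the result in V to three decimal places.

Tl³⁺/Tl⁺ is the cathode (higher E°), Hg₂²⁺/Hg the anode: E°cell = +1.21 − (+0.83) = +0.38 V, n = 2.
Overall: Tl³⁺(aq) + 2 Hg(l) → Tl⁺(aq) + Hg₂²⁺(aq)
Q = [Tl⁺]·[Hg₂²⁺] / ([Tl³⁺]); log Q = 0.649.
E = E° − (0.0592/n) log Q = +0.38 − (0.0592/2)(0.649) = +0.361 V.

+0.361 V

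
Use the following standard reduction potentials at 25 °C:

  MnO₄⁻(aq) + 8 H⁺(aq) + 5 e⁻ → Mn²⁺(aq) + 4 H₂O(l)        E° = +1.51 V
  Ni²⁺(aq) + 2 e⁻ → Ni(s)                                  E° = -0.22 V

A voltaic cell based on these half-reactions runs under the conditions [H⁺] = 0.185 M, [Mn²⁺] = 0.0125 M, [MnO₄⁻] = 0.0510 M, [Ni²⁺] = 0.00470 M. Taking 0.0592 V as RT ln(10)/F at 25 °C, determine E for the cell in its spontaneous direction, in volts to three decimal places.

MnO₄⁻/Mn²⁺ is the cathode (higher E°), Ni²⁺/Ni the anode: E°cell = +1.51 − (-0.22) = +1.73 V, n = 10.
Overall: 2 MnO₄⁻(aq) + 16 H⁺(aq) + 5 Ni(s) → 2 Mn²⁺(aq) + 8 H₂O(l) + 5 Ni²⁺(aq)
Q = [Mn²⁺]^2·[Ni²⁺]^5 / ([MnO₄⁻]^2·[H⁺]^16); log Q = -1.136.
E = E° − (0.0592/n) log Q = +1.73 − (0.0592/10)(-1.136) = +1.737 V.

+1.737 V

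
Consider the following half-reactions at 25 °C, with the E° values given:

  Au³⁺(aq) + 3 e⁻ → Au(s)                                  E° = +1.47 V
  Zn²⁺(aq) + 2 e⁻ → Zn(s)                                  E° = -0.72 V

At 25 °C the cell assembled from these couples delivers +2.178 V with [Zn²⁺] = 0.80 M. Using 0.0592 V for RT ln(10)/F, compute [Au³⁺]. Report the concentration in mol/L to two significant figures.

0.18 M

Au³⁺/Au is the cathode, Zn²⁺/Zn the anode: E°cell = +2.19 V, n = 6.
Overall reaction: 2 Au³⁺(aq) + 3 Zn(s) → 2 Au(s) + 3 Zn²⁺(aq); Q = [Zn²⁺]^3/[Au³⁺]^2.
From E = E° − (0.0592/n) log Q: log Q = (E° − E)·n/0.0592 = (+2.19 − (+2.178))·6/0.0592 = 1.2162.
So 2·log[Au³⁺] = 3·log(0.8) − log Q = -0.2907 − (1.2162) = -1.5069; log[Au³⁺] = -1.5069 / 2 = -0.7534; [Au³⁺] = 10^(-0.7534) ≈ 0.18 M.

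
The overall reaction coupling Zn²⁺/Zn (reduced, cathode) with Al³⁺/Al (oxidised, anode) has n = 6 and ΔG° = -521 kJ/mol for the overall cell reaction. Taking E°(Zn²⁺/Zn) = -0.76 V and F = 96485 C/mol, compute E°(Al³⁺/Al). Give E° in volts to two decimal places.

E°cell = −ΔG°/(nF) = −(-521×10³)/((6)(96485)) = +0.900 V.
Since Zn²⁺/Zn is the cathode and Al³⁺/Al the anode, E°cell = E°(Zn²⁺/Zn) − E°(Al³⁺/Al).
So E°(Al³⁺/Al) = E°(Zn²⁺/Zn) − E°cell = (-0.76) − (+0.900) = -1.66 V.

-1.66 V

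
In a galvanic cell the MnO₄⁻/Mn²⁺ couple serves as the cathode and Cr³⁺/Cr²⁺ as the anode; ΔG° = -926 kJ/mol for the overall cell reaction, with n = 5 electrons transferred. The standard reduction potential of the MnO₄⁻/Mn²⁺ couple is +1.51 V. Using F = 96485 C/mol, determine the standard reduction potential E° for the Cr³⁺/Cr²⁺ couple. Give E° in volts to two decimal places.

E°cell = −ΔG°/(nF) = −(-926×10³)/((5)(96485)) = +1.919 V.
Since MnO₄⁻/Mn²⁺ is the cathode and Cr³⁺/Cr²⁺ the anode, E°cell = E°(MnO₄⁻/Mn²⁺) − E°(Cr³⁺/Cr²⁺).
So E°(Cr³⁺/Cr²⁺) = E°(MnO₄⁻/Mn²⁺) − E°cell = (+1.51) − (+1.919) = -0.41 V.

-0.41 V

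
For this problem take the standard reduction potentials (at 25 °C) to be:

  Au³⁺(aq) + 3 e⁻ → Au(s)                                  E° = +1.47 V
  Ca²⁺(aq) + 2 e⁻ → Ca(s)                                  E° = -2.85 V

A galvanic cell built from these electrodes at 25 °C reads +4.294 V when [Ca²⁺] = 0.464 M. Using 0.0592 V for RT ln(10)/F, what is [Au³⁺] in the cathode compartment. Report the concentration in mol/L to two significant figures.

0.015 M

Au³⁺/Au is the cathode, Ca²⁺/Ca the anode: E°cell = +4.32 V, n = 6.
Overall reaction: 2 Au³⁺(aq) + 3 Ca(s) → 2 Au(s) + 3 Ca²⁺(aq); Q = [Ca²⁺]^3/[Au³⁺]^2.
From E = E° − (0.0592/n) log Q: log Q = (E° − E)·n/0.0592 = (+4.32 − (+4.294))·6/0.0592 = 2.6351.
So 2·log[Au³⁺] = 3·log(0.464) − log Q = -1.0004 − (2.6351) = -3.6355; log[Au³⁺] = -3.6355 / 2 = -1.8177; [Au³⁺] = 10^(-1.8177) ≈ 0.015 M.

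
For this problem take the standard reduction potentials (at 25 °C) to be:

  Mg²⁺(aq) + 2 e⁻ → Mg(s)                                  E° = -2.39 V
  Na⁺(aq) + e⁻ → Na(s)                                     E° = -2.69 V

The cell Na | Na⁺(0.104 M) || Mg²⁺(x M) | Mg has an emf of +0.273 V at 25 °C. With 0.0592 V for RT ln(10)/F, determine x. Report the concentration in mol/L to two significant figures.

0.0013 M

Mg²⁺/Mg is the cathode, Na⁺/Na the anode: E°cell = +0.30 V, n = 2.
Overall reaction: Mg²⁺(aq) + 2 Na(s) → Mg(s) + 2 Na⁺(aq); Q = [Na⁺]^2/[Mg²⁺]^1.
From E = E° − (0.0592/n) log Q: log Q = (E° − E)·n/0.0592 = (+0.30 − (+0.273))·2/0.0592 = 0.9122.
So 1·log[Mg²⁺] = 2·log(0.104) − log Q = -1.9659 − (0.9122) = -2.8781; [Mg²⁺] = 10^(-2.8781) ≈ 0.0013 M.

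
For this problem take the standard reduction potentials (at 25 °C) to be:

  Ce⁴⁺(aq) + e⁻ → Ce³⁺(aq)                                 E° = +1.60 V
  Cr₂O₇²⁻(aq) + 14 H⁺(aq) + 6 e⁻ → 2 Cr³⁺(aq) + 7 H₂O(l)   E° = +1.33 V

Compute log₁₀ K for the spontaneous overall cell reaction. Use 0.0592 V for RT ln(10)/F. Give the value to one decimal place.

27.4

Cathode: Ce⁴⁺/Ce³⁺; anode: Cr₂O₇²⁻/Cr³⁺. E°cell = +0.27 V, n = 6.
log K = nE°cell / 0.0592 = (6)(+0.27) / 0.0592 = 27.4.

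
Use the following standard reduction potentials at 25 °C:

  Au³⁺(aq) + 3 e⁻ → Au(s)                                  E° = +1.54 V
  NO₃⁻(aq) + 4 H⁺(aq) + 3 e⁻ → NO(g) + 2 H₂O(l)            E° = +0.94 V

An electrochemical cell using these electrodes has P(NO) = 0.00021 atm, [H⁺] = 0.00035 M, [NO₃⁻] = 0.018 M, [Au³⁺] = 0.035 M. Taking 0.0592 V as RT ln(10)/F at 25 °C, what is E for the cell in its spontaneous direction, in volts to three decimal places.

Au³⁺/Au is the cathode (higher E°), NO₃⁻/NO the anode: E°cell = +1.54 − (+0.94) = +0.60 V, n = 3.
Overall: Au³⁺(aq) + NO(g) + 2 H₂O(l) → Au(s) + NO₃⁻(aq) + 4 H⁺(aq)
Q = [NO₃⁻]·[H⁺]^4 / ([Au³⁺]·P(NO)); log Q = -10.435.
E = E° − (0.0592/n) log Q = +0.60 − (0.0592/3)(-10.435) = +0.806 V.

+0.806 V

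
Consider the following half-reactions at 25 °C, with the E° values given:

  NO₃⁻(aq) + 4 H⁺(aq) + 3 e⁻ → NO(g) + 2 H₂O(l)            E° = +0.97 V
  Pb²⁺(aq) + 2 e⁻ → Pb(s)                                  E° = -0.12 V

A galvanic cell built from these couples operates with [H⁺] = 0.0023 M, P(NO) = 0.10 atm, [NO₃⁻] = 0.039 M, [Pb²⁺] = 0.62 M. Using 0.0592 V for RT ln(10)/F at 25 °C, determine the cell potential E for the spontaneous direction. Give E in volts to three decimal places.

NO₃⁻/NO is the cathode (higher E°), Pb²⁺/Pb the anode: E°cell = +0.97 − (-0.12) = +1.09 V, n = 6.
Overall: 2 NO₃⁻(aq) + 8 H⁺(aq) + 3 Pb(s) → 2 NO(g) + 4 H₂O(l) + 3 Pb²⁺(aq)
Q = P(NO)^2·[Pb²⁺]^3 / ([NO₃⁻]^2·[H⁺]^8); log Q = 21.301.
E = E° − (0.0592/n) log Q = +1.09 − (0.0592/6)(21.301) = +0.880 V.

+0.880 V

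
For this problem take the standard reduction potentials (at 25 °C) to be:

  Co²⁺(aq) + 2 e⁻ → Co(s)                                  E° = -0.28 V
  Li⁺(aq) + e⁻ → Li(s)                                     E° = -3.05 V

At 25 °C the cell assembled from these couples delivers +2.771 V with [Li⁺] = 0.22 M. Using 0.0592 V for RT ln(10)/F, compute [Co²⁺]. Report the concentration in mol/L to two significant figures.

Co²⁺/Co is the cathode, Li⁺/Li the anode: E°cell = +2.77 V, n = 2.
Overall reaction: Co²⁺(aq) + 2 Li(s) → Co(s) + 2 Li⁺(aq); Q = [Li⁺]^2/[Co²⁺]^1.
From E = E° − (0.0592/n) log Q: log Q = (E° − E)·n/0.0592 = (+2.77 − (+2.771))·2/0.0592 = -0.0338.
So 1·log[Co²⁺] = 2·log(0.22) − log Q = -1.3152 − (-0.0338) = -1.2814; [Co²⁺] = 10^(-1.2814) ≈ 0.052 M.

0.052 M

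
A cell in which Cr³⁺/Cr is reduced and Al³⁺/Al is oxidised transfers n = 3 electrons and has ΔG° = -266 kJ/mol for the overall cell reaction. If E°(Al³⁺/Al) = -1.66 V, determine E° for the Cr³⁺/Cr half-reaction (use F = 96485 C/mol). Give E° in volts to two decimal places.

E°cell = −ΔG°/(nF) = −(-266×10³)/((3)(96485)) = +0.919 V.
Since Cr³⁺/Cr is the cathode and Al³⁺/Al the anode, E°cell = E°(Cr³⁺/Cr) − E°(Al³⁺/Al).
So E°(Cr³⁺/Cr) = E°cell + E°(Al³⁺/Al) = +0.919 + (-1.66) = -0.74 V.

-0.74 V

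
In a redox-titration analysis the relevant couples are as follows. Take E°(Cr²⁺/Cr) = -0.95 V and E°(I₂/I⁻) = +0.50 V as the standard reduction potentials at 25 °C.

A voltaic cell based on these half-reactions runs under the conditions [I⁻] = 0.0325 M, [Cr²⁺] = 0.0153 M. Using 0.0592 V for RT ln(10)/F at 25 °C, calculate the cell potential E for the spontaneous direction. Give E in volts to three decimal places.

+1.592 V

I₂/I⁻ is the cathode (higher E°), Cr²⁺/Cr the anode: E°cell = +0.50 − (-0.95) = +1.45 V, n = 2.
Overall: I₂(s) + Cr(s) → 2 I⁻(aq) + Cr²⁺(aq)
Q = [I⁻]^2·[Cr²⁺]; log Q = -4.792.
E = E° − (0.0592/n) log Q = +1.45 − (0.0592/2)(-4.792) = +1.592 V.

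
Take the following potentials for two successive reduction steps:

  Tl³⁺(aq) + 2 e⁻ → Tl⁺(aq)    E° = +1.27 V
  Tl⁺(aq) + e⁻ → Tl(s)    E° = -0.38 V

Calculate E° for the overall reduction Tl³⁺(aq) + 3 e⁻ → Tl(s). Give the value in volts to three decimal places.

+0.720 V

Adding the free-energy changes (−nFE°) of the two steps gives −n₃FE°₃ = −n₁FE°₁ − n₂FE°₂.
E°₃ = (2×+1.27 + 1×-0.38) / 3 = (+2.160) / 3 = +0.720 V.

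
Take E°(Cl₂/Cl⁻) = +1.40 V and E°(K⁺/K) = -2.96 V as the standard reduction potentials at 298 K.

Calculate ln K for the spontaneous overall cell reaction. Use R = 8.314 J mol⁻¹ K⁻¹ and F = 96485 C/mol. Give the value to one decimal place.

339.6

Cathode: Cl₂/Cl⁻; anode: K⁺/K. E°cell = (+1.40) − (-2.96) = +4.36 V, with n = 2.
ΔG° = −nFE° = −RT ln K, so ln K = nFE°/(RT) = (2)(96485)(+4.36) / ((8.314)(298)) = 339.586.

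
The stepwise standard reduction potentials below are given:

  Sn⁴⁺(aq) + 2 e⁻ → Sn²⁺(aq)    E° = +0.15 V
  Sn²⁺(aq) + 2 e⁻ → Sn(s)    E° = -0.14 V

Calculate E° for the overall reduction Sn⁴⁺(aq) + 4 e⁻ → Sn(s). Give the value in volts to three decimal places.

Standard free energies of sequential steps add: ΔG°₃ = ΔG°₁ + ΔG°₂, so n₃E°₃ = n₁E°₁ + n₂E°₂.
E°₃ = (2×+0.15 + 2×-0.14) / 4 = (+0.020) / 4 = +0.005 V.

+0.005 V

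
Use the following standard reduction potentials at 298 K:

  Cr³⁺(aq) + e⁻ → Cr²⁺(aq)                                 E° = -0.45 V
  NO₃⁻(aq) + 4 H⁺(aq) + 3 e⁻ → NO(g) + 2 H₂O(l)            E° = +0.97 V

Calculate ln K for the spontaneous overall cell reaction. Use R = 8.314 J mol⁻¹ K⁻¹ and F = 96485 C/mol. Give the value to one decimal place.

165.9

Cathode: NO₃⁻/NO; anode: Cr³⁺/Cr²⁺. E°cell = (+0.97) − (-0.45) = +1.42 V, with n = 3.
ΔG° = −nFE° = −RT ln K, so ln K = nFE°/(RT) = (3)(96485)(+1.42) / ((8.314)(298)) = 165.899.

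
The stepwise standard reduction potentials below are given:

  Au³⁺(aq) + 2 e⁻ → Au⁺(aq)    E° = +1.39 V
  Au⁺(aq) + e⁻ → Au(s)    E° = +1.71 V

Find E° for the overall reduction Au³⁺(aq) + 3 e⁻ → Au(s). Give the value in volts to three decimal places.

Adding the free-energy changes (−nFE°) of the two steps gives −n₃FE°₃ = −n₁FE°₁ − n₂FE°₂.
E°₃ = (2×+1.39 + 1×+1.71) / 3 = (+4.490) / 3 = +1.497 V.
Simply averaging or adding the two E° values would be wrong; the electron-weighted sum is required.

+1.497 V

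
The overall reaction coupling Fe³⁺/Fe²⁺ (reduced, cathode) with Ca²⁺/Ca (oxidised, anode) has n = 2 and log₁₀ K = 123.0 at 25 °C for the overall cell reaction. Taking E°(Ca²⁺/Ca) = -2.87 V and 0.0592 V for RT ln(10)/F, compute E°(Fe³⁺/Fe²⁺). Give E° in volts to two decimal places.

+0.77 V

E°cell = (0.0592/n)·log K = (0.0592/2)(123.0) = +3.641 V.
Since Fe³⁺/Fe²⁺ is the cathode and Ca²⁺/Ca the anode, E°cell = E°(Fe³⁺/Fe²⁺) − E°(Ca²⁺/Ca).
So E°(Fe³⁺/Fe²⁺) = E°cell + E°(Ca²⁺/Ca) = +3.641 + (-2.87) = +0.77 V.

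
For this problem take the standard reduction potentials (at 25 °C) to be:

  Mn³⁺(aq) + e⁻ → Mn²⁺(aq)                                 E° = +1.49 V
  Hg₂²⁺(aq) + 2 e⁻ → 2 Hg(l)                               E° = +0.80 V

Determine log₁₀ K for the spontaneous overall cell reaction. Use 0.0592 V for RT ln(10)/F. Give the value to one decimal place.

23.3

Cathode: Mn³⁺/Mn²⁺; anode: Hg₂²⁺/Hg. E°cell = +0.69 V, n = 2.
log K = nE°cell / 0.0592 = (2)(+0.69) / 0.0592 = 23.3.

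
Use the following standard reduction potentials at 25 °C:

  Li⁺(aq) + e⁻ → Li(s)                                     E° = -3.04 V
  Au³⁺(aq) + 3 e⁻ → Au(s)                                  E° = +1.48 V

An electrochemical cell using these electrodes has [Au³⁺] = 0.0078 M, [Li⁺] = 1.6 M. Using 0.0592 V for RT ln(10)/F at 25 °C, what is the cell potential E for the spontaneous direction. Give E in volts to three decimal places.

+4.466 V

Au³⁺/Au is the cathode (higher E°), Li⁺/Li the anode: E°cell = +1.48 − (-3.04) = +4.52 V, n = 3.
Overall: Au³⁺(aq) + 3 Li(s) → Au(s) + 3 Li⁺(aq)
Q = [Li⁺]^3 / ([Au³⁺]); log Q = 2.720.
E = E° − (0.0592/n) log Q = +4.52 − (0.0592/3)(2.720) = +4.466 V.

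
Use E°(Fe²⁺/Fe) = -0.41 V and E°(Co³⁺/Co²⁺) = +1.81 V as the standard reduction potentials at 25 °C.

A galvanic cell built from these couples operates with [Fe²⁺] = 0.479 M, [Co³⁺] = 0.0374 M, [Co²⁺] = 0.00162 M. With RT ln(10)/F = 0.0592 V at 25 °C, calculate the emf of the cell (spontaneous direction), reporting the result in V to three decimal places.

Co³⁺/Co²⁺ is the cathode (higher E°), Fe²⁺/Fe the anode: E°cell = +1.81 − (-0.41) = +2.22 V, n = 2.
Overall: 2 Co³⁺(aq) + Fe(s) → 2 Co²⁺(aq) + Fe²⁺(aq)
Q = [Co²⁺]^2·[Fe²⁺] / ([Co³⁺]^2); log Q = -3.046.
E = E° − (0.0592/n) log Q = +2.22 − (0.0592/2)(-3.046) = +2.310 V.

+2.310 V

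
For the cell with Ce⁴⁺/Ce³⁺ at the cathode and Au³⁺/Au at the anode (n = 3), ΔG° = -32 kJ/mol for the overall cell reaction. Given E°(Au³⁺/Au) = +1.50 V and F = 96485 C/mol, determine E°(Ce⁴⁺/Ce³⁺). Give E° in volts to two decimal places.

+1.61 V

E°cell = −ΔG°/(nF) = −(-32×10³)/((3)(96485)) = +0.111 V.
Since Ce⁴⁺/Ce³⁺ is the cathode and Au³⁺/Au the anode, E°cell = E°(Ce⁴⁺/Ce³⁺) − E°(Au³⁺/Au).
So E°(Ce⁴⁺/Ce³⁺) = E°cell + E°(Au³⁺/Au) = +0.111 + (+1.50) = +1.61 V.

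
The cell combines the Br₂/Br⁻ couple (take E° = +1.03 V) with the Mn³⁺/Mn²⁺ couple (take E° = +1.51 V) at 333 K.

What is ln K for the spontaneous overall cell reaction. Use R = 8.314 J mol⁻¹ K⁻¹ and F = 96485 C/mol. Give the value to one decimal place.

33.5

Cathode: Mn³⁺/Mn²⁺; anode: Br₂/Br⁻. E°cell = (+1.51) − (+1.03) = +0.48 V, with n = 2.
ΔG° = −nFE° = −RT ln K, so ln K = nFE°/(RT) = (2)(96485)(+0.48) / ((8.314)(333)) = 33.456.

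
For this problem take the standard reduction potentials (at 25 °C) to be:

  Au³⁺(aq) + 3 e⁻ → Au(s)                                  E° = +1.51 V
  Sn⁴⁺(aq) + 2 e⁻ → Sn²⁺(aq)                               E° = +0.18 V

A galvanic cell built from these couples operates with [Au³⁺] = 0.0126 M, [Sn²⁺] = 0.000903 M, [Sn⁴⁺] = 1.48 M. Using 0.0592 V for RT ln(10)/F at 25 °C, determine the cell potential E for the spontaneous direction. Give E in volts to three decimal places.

+1.197 V

Au³⁺/Au is the cathode (higher E°), Sn⁴⁺/Sn²⁺ the anode: E°cell = +1.51 − (+0.18) = +1.33 V, n = 6.
Overall: 2 Au³⁺(aq) + 3 Sn²⁺(aq) → 2 Au(s) + 3 Sn⁴⁺(aq)
Q = [Sn⁴⁺]^3 / ([Au³⁺]^2·[Sn²⁺]^3); log Q = 13.443.
E = E° − (0.0592/n) log Q = +1.33 − (0.0592/6)(13.443) = +1.197 V.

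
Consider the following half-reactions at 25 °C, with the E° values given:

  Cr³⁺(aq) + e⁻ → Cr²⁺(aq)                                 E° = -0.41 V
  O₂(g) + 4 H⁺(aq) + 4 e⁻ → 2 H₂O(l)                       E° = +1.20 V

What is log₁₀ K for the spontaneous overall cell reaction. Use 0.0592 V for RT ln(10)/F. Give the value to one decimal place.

Cathode: O₂/H₂O; anode: Cr³⁺/Cr²⁺. E°cell = +1.61 V, n = 4.
log K = nE°cell / 0.0592 = (4)(+1.61) / 0.0592 = 108.8.

108.8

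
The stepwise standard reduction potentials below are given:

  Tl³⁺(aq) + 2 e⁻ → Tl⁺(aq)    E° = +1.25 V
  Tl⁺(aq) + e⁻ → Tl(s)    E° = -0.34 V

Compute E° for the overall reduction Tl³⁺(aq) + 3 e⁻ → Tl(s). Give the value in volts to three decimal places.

Since ΔG° = −nFE° is additive over sequential reductions, n₃E°₃ = n₁E°₁ + n₂E°₂.
E°₃ = (2×+1.25 + 1×-0.34) / 3 = (+2.160) / 3 = +0.720 V.
E° values themselves are not directly additive — weighting by electron count is essential.

+0.720 V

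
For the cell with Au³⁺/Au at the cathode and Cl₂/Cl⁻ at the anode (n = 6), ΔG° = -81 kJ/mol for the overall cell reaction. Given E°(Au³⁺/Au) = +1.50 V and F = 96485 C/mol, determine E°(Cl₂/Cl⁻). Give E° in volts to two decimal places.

E°cell = −ΔG°/(nF) = −(-81×10³)/((6)(96485)) = +0.140 V.
Since Au³⁺/Au is the cathode and Cl₂/Cl⁻ the anode, E°cell = E°(Au³⁺/Au) − E°(Cl₂/Cl⁻).
So E°(Cl₂/Cl⁻) = E°(Au³⁺/Au) − E°cell = (+1.50) − (+0.140) = +1.36 V.

+1.36 V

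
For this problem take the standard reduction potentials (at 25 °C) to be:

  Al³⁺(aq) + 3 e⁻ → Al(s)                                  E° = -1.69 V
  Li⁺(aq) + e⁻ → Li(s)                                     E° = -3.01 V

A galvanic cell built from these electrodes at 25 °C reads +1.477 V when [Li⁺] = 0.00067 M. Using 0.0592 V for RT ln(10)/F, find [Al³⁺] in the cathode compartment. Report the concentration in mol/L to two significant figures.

0.027 M

Al³⁺/Al is the cathode, Li⁺/Li the anode: E°cell = +1.32 V, n = 3.
Overall reaction: Al³⁺(aq) + 3 Li(s) → Al(s) + 3 Li⁺(aq); Q = [Li⁺]^3/[Al³⁺]^1.
From E = E° − (0.0592/n) log Q: log Q = (E° − E)·n/0.0592 = (+1.32 − (+1.477))·3/0.0592 = -7.9561.
So 1·log[Al³⁺] = 3·log(0.00067) − log Q = -9.5218 − (-7.9561) = -1.5657; [Al³⁺] = 10^(-1.5657) ≈ 0.027 M.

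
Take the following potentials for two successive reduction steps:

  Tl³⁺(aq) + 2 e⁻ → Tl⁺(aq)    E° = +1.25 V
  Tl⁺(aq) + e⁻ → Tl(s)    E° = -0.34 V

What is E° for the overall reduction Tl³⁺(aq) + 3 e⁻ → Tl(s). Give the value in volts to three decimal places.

+0.720 V

Adding the free-energy changes (−nFE°) of the two steps gives −n₃FE°₃ = −n₁FE°₁ − n₂FE°₂.
E°₃ = (2×+1.25 + 1×-0.34) / 3 = (+2.160) / 3 = +0.720 V.
E° values themselves are not directly additive — weighting by electron count is essential.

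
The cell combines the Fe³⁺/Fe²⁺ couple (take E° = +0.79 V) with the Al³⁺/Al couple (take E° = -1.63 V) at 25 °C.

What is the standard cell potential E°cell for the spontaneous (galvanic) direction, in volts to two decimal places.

The Fe³⁺/Fe²⁺ couple has the higher reduction potential, so it is the cathode; Al³⁺/Al is oxidised at the anode.
E°cell = E°(cathode) − E°(anode) = (+0.79) − (-1.63) = +2.42 V.
Since E°cell > 0, the reaction is spontaneous under standard conditions.

+2.42 V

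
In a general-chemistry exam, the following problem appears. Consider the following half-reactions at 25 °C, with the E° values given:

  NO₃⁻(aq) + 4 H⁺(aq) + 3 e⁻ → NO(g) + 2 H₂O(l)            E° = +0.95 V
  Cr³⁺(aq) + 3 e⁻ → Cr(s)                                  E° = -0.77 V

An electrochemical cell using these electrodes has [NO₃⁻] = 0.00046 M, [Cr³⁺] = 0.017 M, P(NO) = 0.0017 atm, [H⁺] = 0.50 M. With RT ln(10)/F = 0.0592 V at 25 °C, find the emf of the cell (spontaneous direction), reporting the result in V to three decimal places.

+1.720 V

NO₃⁻/NO is the cathode (higher E°), Cr³⁺/Cr the anode: E°cell = +0.95 − (-0.77) = +1.72 V, n = 3.
Overall: NO₃⁻(aq) + 4 H⁺(aq) + Cr(s) → NO(g) + 2 H₂O(l) + Cr³⁺(aq)
Q = P(NO)·[Cr³⁺] / ([NO₃⁻]·[H⁺]^4); log Q = 0.002.
E = E° − (0.0592/n) log Q = +1.72 − (0.0592/3)(0.002) = +1.720 V.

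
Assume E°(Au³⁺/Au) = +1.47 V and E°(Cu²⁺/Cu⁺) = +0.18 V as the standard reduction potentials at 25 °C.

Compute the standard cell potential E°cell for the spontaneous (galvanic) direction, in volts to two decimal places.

The Au³⁺/Au couple has the higher reduction potential, so it is the cathode; Cu²⁺/Cu⁺ is oxidised at the anode.
E°cell = E°(cathode) − E°(anode) = (+1.47) − (+0.18) = +1.29 V.

+1.29 V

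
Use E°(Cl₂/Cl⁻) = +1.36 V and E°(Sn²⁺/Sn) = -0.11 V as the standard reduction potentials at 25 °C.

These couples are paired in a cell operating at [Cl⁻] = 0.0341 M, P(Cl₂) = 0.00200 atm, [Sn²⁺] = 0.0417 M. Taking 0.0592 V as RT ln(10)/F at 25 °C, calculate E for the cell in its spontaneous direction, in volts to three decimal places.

Cl₂/Cl⁻ is the cathode (higher E°), Sn²⁺/Sn the anode: E°cell = +1.36 − (-0.11) = +1.47 V, n = 2.
Overall: Cl₂(g) + Sn(s) → 2 Cl⁻(aq) + Sn²⁺(aq)
Q = [Cl⁻]^2·[Sn²⁺] / (P(Cl₂)); log Q = -1.615.
E = E° − (0.0592/n) log Q = +1.47 − (0.0592/2)(-1.615) = +1.518 V.

+1.518 V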